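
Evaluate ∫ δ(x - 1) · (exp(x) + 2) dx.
2 + e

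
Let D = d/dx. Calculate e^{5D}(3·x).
3 x + 15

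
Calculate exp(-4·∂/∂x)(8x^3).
8 x^{3} - 96 x^{2} + 384 x - 512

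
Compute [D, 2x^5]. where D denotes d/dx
10 x^{4}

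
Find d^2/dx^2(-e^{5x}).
- 25 e^{5 x}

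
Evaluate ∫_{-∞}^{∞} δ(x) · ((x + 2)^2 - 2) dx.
2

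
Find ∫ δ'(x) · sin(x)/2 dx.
- \frac{1}{2}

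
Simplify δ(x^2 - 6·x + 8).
\frac{\delta(x - 2) + \delta(x - 4)}{2}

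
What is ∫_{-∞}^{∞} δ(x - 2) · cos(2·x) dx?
\cos{\left(4 \right)}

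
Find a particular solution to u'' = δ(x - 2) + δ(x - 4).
\frac{|x - 2|}{2} + \frac{|x - 4|}{2}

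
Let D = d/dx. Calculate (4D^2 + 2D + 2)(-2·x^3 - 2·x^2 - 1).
- 4 x^{3} - 16 x^{2} - 56 x - 18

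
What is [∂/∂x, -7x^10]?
- 70 x^{9}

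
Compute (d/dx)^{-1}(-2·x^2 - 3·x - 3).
- \frac{2 x^{3}}{3} - \frac{3 x^{2}}{2} - 3 x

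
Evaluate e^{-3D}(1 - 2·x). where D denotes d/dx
7 - 2 x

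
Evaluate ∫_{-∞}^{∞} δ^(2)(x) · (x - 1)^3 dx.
-6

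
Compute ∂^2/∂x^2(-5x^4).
- 60 x^{2}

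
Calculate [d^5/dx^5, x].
5\frac{d^{4}}{dx^{4}}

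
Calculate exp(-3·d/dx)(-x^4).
- x^{4} + 12 x^{3} - 54 x^{2} + 108 x - 81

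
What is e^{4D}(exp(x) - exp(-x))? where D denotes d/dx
2 \sinh{\left(x + 4 \right)}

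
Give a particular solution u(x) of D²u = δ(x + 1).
\frac{|x + 1|}{2}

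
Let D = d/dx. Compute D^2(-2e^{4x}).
- 32 e^{4 x}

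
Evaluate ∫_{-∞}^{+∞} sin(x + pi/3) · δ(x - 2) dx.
\sin{\left(\frac{\pi}{3} + 2 \right)}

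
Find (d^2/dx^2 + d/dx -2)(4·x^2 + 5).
- 8 x^{2} + 8 x - 2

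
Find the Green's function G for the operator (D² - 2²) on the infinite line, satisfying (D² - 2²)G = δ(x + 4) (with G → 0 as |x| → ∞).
-\frac{e^{-2|x + 4|}}{4}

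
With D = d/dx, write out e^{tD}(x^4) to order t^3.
x \left(4 t^{3} + 6 t^{2} x + 4 t x^{2} + x^{3}\right)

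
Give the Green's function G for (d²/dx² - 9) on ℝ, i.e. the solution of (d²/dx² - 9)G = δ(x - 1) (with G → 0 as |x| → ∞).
-\frac{e^{-3|x - 1|}}{6}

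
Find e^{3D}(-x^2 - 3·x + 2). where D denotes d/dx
- x^{2} - 9 x - 16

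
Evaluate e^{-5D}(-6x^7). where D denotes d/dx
- 6 x^{7} + 210 x^{6} - 3150 x^{5} + 26250 x^{4} - 131250 x^{3} + 393750 x^{2} - 656250 x + 468750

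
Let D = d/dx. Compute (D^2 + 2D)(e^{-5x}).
15 e^{- 5 x}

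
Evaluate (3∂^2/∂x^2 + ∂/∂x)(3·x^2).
6 x + 18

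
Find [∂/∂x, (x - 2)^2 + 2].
2 x - 4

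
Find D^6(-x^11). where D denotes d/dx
- 332640 x^{5}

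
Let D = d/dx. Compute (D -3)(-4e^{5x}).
- 8 e^{5 x}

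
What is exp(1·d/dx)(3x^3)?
3 x^{3} + 9 x^{2} + 9 x + 3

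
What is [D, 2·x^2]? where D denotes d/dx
4 x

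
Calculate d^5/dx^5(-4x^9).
- 60480 x^{4}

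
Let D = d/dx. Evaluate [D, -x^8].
- 8 x^{7}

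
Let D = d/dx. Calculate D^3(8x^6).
960 x^{3}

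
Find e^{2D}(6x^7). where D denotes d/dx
6 x^{7} + 84 x^{6} + 504 x^{5} + 1680 x^{4} + 3360 x^{3} + 4032 x^{2} + 2688 x + 768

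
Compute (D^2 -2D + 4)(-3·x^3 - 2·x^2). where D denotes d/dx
- 12 x^{3} + 10 x^{2} - 10 x - 4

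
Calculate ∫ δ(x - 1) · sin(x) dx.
\sin{\left(1 \right)}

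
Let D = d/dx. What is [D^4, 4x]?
16D^{3}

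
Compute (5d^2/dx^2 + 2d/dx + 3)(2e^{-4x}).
150 e^{- 4 x}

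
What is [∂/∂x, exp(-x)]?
- e^{- x}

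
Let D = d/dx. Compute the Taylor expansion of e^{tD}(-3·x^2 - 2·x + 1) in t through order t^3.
- 3 t^{2} - 2 t \left(3 x + 1\right) - 3 x^{2} - 2 x + 1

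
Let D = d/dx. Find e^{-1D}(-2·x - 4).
- 2 x - 2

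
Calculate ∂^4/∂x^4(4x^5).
480 x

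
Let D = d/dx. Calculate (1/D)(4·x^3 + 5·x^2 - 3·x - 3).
x^{4} + \frac{5 x^{3}}{3} - \frac{3 x^{2}}{2} - 3 x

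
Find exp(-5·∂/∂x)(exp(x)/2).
\frac{e^{x - 5}}{2}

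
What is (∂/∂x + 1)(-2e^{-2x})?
2 e^{- 2 x}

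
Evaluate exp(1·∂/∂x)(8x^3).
8 x^{3} + 24 x^{2} + 24 x + 8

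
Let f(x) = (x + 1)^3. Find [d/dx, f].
3 \left(x + 1\right)^{2}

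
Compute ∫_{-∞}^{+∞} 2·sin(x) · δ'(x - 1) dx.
- 2 \cos{\left(1 \right)}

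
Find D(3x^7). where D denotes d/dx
21 x^{6}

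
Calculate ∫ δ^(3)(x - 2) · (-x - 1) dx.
0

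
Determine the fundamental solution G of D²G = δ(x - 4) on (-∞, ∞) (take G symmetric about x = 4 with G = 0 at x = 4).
\frac{|x - 4|}{2}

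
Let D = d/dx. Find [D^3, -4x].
-12D^{2}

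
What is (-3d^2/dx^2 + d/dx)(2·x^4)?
8 x^{2} \left(x - 9\right)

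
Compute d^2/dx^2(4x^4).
48 x^{2}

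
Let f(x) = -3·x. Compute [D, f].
-3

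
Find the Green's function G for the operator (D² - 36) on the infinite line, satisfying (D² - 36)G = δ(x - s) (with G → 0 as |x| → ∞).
-\frac{e^{-6|x-s|}}{12}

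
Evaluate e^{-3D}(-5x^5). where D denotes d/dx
- 5 x^{5} + 75 x^{4} - 450 x^{3} + 1350 x^{2} - 2025 x + 1215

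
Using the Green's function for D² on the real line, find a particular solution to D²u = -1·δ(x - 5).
-\frac{|x - 5|}{2}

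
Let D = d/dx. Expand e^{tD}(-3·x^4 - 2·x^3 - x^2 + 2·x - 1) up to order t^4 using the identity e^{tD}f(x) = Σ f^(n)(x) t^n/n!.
- 3 t^{4} - 2 t^{3} \left(6 x + 1\right) - t^{2} \left(18 x^{2} + 6 x + 1\right) - 2 t \left(6 x^{3} + 3 x^{2} + x - 1\right) - 3 x^{4} - 2 x^{3} - x^{2} + 2 x - 1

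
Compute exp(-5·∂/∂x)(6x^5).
6 x^{5} - 150 x^{4} + 1500 x^{3} - 7500 x^{2} + 18750 x - 18750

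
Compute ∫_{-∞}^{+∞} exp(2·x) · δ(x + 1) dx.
e^{-2}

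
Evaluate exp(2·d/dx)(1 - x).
- x - 1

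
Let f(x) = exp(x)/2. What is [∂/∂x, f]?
\frac{e^{x}}{2}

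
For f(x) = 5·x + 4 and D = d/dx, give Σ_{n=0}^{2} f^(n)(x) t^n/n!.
5 t + 5 x + 4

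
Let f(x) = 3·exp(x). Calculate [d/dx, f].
3 e^{x}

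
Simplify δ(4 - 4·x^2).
\frac{\delta(x - 1) + \delta(x + 1)}{8}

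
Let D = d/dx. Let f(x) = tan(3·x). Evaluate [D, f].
\frac{3}{\cos^{2}{\left(3 x \right)}}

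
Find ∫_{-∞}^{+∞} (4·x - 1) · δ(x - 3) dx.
11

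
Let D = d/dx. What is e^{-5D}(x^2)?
x^{2} - 10 x + 25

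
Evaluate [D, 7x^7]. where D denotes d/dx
49 x^{6}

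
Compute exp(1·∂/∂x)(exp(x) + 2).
e^{x + 1} + 2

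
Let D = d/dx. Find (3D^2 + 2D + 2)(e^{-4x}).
42 e^{- 4 x}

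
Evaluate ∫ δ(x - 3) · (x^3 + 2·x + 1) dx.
34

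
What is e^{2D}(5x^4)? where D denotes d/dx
5 x^{4} + 40 x^{3} + 120 x^{2} + 160 x + 80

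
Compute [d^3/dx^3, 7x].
21\frac{d^{2}}{dx^{2}}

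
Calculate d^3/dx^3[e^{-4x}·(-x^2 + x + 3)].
8 \left(8 x^{2} - 20 x - 15\right) e^{- 4 x}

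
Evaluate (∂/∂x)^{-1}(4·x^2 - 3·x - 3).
\frac{4 x^{3}}{3} - \frac{3 x^{2}}{2} - 3 x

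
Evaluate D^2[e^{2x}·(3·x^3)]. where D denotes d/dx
6 x \left(2 x^{2} + 6 x + 3\right) e^{2 x}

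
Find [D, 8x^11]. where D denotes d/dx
88 x^{10}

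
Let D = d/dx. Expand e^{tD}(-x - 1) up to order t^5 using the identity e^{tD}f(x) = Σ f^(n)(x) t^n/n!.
- t - x - 1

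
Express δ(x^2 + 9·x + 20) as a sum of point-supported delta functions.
\frac{\delta(x + 5) + \delta(x + 4)}{1}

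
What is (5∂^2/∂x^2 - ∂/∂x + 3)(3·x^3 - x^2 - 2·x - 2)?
9 x^{3} - 12 x^{2} + 86 x - 14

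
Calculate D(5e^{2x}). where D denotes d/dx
10 e^{2 x}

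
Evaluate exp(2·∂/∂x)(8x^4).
8 x^{4} + 64 x^{3} + 192 x^{2} + 256 x + 128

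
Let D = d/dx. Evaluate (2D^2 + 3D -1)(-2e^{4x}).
- 86 e^{4 x}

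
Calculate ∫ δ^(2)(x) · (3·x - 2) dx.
0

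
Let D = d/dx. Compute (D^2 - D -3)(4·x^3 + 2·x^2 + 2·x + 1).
- 12 x^{3} - 18 x^{2} + 14 x - 1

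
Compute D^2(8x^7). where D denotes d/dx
336 x^{5}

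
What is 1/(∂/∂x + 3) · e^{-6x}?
- \frac{e^{- 6 x}}{3}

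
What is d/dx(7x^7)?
49 x^{6}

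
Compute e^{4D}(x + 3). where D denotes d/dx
x + 7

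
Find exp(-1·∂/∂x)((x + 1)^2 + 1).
x^{2} + 1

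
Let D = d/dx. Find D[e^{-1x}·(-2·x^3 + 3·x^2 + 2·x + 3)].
\left(2 x^{3} - 9 x^{2} + 4 x - 1\right) e^{- x}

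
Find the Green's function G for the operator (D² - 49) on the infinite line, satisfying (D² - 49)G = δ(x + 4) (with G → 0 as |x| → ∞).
-\frac{e^{-7|x + 4|}}{14}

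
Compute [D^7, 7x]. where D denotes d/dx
49D^{6}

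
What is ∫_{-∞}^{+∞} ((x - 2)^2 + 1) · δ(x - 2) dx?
1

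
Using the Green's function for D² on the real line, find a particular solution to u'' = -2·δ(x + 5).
-|x + 5|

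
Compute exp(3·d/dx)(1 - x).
- x - 2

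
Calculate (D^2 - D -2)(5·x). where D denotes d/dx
- 10 x - 5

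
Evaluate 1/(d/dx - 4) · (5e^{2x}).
- \frac{5 e^{2 x}}{2}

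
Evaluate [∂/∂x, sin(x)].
\cos{\left(x \right)}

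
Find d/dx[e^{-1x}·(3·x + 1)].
\left(2 - 3 x\right) e^{- x}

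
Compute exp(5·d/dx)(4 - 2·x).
- 2 x - 6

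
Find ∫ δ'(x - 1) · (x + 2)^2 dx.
-6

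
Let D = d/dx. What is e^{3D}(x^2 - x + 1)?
x^{2} + 5 x + 7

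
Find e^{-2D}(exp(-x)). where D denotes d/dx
e^{2 - x}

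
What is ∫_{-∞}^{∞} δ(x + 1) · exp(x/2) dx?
e^{- \frac{1}{2}}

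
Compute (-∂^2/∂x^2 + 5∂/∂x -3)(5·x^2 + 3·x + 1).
- 15 x^{2} + 41 x + 2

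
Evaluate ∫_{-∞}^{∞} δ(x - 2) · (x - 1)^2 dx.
1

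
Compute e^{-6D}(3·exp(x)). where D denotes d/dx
3 e^{x - 6}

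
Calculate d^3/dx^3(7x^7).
1470 x^{4}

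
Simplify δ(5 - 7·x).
\frac{\delta(x - 5/7)}{7}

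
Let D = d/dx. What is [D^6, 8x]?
48D^{5}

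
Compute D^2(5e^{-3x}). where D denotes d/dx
45 e^{- 3 x}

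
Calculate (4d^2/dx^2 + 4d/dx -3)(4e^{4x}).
308 e^{4 x}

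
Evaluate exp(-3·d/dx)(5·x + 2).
5 x - 13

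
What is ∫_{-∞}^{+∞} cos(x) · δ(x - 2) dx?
\cos{\left(2 \right)}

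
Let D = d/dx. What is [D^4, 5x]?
20D^{3}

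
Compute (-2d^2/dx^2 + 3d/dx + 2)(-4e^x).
- 12 e^{x}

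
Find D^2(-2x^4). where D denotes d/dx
- 24 x^{2}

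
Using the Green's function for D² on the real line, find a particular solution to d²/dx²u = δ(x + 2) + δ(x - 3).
\frac{|x + 2|}{2} + \frac{|x - 3|}{2}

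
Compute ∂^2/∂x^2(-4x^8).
- 224 x^{6}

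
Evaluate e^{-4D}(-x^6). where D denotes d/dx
- x^{6} + 24 x^{5} - 240 x^{4} + 1280 x^{3} - 3840 x^{2} + 6144 x - 4096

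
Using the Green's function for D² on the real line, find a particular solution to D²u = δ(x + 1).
\frac{|x + 1|}{2}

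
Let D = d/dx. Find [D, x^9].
9 x^{8}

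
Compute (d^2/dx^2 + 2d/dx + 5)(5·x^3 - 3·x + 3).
25 x^{3} + 30 x^{2} + 15 x + 9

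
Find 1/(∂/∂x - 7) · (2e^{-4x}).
- \frac{2 e^{- 4 x}}{11}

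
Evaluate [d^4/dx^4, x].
4\frac{d^{3}}{dx^{3}}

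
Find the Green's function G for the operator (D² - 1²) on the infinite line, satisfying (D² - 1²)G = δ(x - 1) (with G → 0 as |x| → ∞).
-\frac{e^{-|x - 1|}}{2}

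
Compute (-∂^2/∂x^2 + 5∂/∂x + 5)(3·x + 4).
15 x + 35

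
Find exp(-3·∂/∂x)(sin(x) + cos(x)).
\sqrt{2} \cos{\left(- x + \frac{\pi}{4} + 3 \right)}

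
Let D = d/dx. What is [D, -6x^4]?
- 24 x^{3}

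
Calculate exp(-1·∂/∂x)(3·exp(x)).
3 e^{x - 1}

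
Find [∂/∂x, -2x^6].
- 12 x^{5}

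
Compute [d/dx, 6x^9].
54 x^{8}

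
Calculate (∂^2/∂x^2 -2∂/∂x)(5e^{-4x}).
120 e^{- 4 x}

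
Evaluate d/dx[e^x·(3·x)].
3 \left(x + 1\right) e^{x}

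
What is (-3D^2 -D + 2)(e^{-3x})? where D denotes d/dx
- 22 e^{- 3 x}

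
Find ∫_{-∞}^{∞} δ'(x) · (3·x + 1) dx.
-3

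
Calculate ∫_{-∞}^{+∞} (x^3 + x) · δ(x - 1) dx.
2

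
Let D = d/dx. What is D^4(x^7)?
840 x^{3}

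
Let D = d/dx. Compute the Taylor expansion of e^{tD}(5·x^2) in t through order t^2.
5 t^{2} + 10 t x + 5 x^{2}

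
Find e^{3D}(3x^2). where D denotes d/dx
3 x^{2} + 18 x + 27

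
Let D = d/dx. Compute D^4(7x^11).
55440 x^{7}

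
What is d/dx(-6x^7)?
- 42 x^{6}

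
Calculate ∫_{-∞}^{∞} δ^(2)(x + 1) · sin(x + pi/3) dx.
- \cos{\left(\frac{\pi}{6} + 1 \right)}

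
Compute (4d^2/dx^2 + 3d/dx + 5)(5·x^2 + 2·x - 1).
25 x^{2} + 40 x + 41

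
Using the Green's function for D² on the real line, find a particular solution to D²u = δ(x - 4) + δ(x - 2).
\frac{|x - 4|}{2} + \frac{|x - 2|}{2}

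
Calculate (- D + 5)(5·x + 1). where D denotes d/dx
25 x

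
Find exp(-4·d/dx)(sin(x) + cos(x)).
\sqrt{2} \cos{\left(- x + \frac{\pi}{4} + 4 \right)}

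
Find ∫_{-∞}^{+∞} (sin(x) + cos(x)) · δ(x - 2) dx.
\cos{\left(2 \right)} + \sin{\left(2 \right)}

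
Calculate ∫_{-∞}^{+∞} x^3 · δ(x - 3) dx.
27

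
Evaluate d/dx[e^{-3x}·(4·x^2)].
4 x \left(2 - 3 x\right) e^{- 3 x}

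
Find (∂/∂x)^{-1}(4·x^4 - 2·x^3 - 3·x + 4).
\frac{4 x^{5}}{5} - \frac{x^{4}}{2} - \frac{3 x^{2}}{2} + 4 x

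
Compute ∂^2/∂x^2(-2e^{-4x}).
- 32 e^{- 4 x}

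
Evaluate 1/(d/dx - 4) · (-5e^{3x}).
5 e^{3 x}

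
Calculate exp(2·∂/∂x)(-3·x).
- 3 x - 6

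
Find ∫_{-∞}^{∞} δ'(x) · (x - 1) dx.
-1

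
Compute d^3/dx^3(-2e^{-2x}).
16 e^{- 2 x}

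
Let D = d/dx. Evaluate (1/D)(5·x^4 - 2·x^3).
x^{5} - \frac{x^{4}}{2}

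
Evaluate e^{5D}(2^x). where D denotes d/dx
2^{x + 5}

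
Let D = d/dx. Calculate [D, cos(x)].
- \sin{\left(x \right)}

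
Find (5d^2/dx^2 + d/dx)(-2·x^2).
- 4 x - 20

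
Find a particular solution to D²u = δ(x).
\frac{|x|}{2}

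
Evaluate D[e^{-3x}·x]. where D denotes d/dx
\left(1 - 3 x\right) e^{- 3 x}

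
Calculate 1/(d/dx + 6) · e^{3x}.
\frac{e^{3 x}}{9}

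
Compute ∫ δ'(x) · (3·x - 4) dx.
-3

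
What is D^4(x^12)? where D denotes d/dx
11880 x^{8}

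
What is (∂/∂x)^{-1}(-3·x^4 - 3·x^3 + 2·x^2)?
- \frac{3 x^{5}}{5} - \frac{3 x^{4}}{4} + \frac{2 x^{3}}{3}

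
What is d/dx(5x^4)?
20 x^{3}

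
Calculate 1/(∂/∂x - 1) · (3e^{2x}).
3 e^{2 x}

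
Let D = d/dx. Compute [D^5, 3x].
15D^{4}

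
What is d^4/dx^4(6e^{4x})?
1536 e^{4 x}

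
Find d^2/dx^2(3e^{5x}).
75 e^{5 x}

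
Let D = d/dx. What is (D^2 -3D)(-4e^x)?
8 e^{x}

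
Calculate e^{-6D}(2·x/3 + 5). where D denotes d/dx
\frac{2 x}{3} + 1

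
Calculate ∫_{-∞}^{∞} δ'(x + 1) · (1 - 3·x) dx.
3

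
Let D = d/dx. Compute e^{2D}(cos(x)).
\cos{\left(x + 2 \right)}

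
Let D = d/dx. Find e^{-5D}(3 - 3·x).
18 - 3 x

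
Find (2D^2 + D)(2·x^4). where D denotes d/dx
8 x^{2} \left(x + 6\right)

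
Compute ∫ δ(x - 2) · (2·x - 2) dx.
2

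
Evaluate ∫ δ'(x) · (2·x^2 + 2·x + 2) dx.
-2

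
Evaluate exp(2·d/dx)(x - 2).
x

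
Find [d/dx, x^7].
7 x^{6}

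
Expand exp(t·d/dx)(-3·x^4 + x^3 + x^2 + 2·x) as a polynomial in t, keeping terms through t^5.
- 3 t^{4} + t^{3} \left(1 - 12 x\right) + t^{2} \left(- 18 x^{2} + 3 x + 1\right) + t \left(- 12 x^{3} + 3 x^{2} + 2 x + 2\right) - 3 x^{4} + x^{3} + x^{2} + 2 x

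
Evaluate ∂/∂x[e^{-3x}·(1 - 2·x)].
\left(6 x - 5\right) e^{- 3 x}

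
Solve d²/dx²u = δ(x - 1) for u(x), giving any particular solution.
\frac{|x - 1|}{2}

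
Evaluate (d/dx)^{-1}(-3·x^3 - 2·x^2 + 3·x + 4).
- \frac{3 x^{4}}{4} - \frac{2 x^{3}}{3} + \frac{3 x^{2}}{2} + 4 x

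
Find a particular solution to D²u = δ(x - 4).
\frac{|x - 4|}{2}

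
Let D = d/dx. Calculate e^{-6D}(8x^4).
8 x^{4} - 192 x^{3} + 1728 x^{2} - 6912 x + 10368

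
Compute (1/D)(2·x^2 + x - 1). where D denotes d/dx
\frac{2 x^{3}}{3} + \frac{x^{2}}{2} - x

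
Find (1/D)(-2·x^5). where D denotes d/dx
- \frac{x^{6}}{3}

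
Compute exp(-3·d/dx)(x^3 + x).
x^{3} - 9 x^{2} + 28 x - 30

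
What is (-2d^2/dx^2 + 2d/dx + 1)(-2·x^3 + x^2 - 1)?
- 2 x^{3} - 11 x^{2} + 28 x - 5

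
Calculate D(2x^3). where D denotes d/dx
6 x^{2}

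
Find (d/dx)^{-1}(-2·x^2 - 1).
- \frac{2 x^{3}}{3} - x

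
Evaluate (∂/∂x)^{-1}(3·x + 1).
\frac{3 x^{2}}{2} + x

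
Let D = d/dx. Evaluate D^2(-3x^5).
- 60 x^{3}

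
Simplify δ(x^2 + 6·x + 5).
\frac{\delta(x + 1) + \delta(x + 5)}{4}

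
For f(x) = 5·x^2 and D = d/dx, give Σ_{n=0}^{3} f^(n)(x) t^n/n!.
5 t^{2} + 10 t x + 5 x^{2}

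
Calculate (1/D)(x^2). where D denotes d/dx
\frac{x^{3}}{3}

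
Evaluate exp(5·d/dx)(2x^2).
2 x^{2} + 20 x + 50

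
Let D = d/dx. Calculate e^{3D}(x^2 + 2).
x^{2} + 6 x + 11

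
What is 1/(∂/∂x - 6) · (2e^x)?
- \frac{2 e^{x}}{5}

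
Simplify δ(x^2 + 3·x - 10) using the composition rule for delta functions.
\frac{\delta(x + 5) + \delta(x - 2)}{7}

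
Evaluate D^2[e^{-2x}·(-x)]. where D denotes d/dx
4 \left(1 - x\right) e^{- 2 x}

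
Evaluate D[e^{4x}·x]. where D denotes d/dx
\left(4 x + 1\right) e^{4 x}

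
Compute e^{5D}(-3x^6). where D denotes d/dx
- 3 x^{6} - 90 x^{5} - 1125 x^{4} - 7500 x^{3} - 28125 x^{2} - 56250 x - 46875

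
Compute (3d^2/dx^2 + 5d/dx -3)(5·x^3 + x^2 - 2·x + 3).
- 15 x^{3} + 72 x^{2} + 106 x - 13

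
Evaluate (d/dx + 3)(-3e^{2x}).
- 15 e^{2 x}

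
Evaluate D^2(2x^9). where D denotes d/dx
144 x^{7}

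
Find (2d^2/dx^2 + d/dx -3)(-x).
3 x - 1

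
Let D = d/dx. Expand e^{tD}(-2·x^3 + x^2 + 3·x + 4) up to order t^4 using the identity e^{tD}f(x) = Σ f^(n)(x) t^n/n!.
- 2 t^{3} + t^{2} \left(1 - 6 x\right) + t \left(- 6 x^{2} + 2 x + 3\right) - 2 x^{3} + x^{2} + 3 x + 4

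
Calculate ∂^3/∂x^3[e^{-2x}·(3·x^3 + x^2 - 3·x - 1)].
2 \left(- 12 x^{3} + 50 x^{2} - 30 x - 11\right) e^{- 2 x}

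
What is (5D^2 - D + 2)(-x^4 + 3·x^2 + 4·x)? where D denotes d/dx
- 2 x^{4} + 4 x^{3} - 54 x^{2} + 2 x + 26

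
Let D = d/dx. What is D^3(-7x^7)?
- 1470 x^{4}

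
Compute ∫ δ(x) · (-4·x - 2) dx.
-2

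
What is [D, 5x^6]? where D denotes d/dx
30 x^{5}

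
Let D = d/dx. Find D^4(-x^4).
-24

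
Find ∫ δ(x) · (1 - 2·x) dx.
1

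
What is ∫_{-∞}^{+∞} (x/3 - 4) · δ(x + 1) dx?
- \frac{13}{3}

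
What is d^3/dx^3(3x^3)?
18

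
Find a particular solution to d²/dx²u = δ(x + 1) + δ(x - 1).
\frac{|x + 1|}{2} + \frac{|x - 1|}{2}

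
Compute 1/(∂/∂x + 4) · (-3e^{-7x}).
e^{- 7 x}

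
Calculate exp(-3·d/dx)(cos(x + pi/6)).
\cos{\left(x - 3 + \frac{\pi}{6} \right)}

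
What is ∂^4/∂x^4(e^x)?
e^{x}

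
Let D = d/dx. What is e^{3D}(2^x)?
2^{x + 3}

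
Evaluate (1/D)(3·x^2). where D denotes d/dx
x^{3}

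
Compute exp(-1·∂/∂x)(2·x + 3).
2 x + 1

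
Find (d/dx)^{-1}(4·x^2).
\frac{4 x^{3}}{3}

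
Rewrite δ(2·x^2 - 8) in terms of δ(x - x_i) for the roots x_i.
\frac{\delta(x - 2) + \delta(x + 2)}{8}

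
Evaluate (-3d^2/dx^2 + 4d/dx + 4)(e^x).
5 e^{x}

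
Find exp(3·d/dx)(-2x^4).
- 2 x^{4} - 24 x^{3} - 108 x^{2} - 216 x - 162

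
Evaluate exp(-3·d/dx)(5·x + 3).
5 x - 12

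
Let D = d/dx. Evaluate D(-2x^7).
- 14 x^{6}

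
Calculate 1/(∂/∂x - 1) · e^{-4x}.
- \frac{e^{- 4 x}}{5}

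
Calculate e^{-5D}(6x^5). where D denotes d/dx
6 x^{5} - 150 x^{4} + 1500 x^{3} - 7500 x^{2} + 18750 x - 18750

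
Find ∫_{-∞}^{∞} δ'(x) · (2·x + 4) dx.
-2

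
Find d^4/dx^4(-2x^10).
- 10080 x^{6}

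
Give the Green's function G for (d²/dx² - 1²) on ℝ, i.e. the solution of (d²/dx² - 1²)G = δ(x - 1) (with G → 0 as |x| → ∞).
-\frac{e^{-|x - 1|}}{2}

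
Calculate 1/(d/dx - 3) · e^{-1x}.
- \frac{e^{- x}}{4}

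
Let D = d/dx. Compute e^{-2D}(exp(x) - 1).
e^{x - 2} - 1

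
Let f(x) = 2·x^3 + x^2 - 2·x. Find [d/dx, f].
6 x^{2} + 2 x - 2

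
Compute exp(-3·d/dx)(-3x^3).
- 3 x^{3} + 27 x^{2} - 81 x + 81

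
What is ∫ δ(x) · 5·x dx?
0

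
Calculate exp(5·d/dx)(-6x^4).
- 6 x^{4} - 120 x^{3} - 900 x^{2} - 3000 x - 3750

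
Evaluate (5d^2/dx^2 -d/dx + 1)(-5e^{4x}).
- 385 e^{4 x}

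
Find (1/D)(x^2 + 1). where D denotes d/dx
\frac{x^{3}}{3} + x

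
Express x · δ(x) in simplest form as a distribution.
0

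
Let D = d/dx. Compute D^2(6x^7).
252 x^{5}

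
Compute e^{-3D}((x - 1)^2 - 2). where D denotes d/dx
x^{2} - 8 x + 14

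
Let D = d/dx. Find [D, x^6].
6 x^{5}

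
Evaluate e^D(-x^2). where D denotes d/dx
- x^{2} - 2 x - 1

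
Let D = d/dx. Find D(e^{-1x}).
- e^{- x}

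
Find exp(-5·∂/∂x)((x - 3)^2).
x^{2} - 16 x + 64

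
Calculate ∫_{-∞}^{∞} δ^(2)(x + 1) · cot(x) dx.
- \frac{2 \cot{\left(1 \right)}}{\sin^{2}{\left(1 \right)}}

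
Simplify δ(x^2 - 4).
\frac{\delta(x - 2) + \delta(x + 2)}{4}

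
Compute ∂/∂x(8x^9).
72 x^{8}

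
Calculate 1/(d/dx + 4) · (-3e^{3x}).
- \frac{3 e^{3 x}}{7}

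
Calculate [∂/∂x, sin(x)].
\cos{\left(x \right)}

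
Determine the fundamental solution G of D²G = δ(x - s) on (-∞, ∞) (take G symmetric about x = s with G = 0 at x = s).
\frac{|x - s|}{2}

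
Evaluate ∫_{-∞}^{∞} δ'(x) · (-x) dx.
1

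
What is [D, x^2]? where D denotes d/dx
2 x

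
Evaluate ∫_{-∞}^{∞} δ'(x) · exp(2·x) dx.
-2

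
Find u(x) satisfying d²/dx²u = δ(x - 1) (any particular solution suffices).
\frac{|x - 1|}{2}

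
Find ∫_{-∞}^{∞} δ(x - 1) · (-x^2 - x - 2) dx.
-4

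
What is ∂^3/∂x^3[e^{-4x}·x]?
16 \left(3 - 4 x\right) e^{- 4 x}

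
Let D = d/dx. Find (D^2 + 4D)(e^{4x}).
32 e^{4 x}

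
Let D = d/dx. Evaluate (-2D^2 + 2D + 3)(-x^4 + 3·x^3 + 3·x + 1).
- 3 x^{4} + x^{3} + 42 x^{2} - 27 x + 9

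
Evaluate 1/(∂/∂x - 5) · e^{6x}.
e^{6 x}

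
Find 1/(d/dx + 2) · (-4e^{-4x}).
2 e^{- 4 x}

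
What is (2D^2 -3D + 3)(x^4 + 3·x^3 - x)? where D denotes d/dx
3 x^{4} - 3 x^{3} - 3 x^{2} + 33 x + 3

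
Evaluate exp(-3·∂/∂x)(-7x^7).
- 7 x^{7} + 147 x^{6} - 1323 x^{5} + 6615 x^{4} - 19845 x^{3} + 35721 x^{2} - 35721 x + 15309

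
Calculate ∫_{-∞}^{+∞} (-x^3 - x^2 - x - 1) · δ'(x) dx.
1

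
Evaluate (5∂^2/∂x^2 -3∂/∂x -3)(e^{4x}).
65 e^{4 x}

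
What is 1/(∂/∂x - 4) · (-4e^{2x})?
2 e^{2 x}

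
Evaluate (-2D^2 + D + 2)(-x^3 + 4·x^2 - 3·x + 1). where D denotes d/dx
- 2 x^{3} + 5 x^{2} + 14 x - 17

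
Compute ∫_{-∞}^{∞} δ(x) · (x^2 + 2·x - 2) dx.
-2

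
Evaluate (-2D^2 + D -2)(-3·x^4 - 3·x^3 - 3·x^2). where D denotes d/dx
6 x^{4} - 6 x^{3} + 69 x^{2} + 30 x + 12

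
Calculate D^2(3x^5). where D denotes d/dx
60 x^{3}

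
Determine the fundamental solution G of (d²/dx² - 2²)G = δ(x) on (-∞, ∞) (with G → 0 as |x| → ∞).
-\frac{e^{-2|x|}}{4}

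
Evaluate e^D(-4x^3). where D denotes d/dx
- 4 x^{3} - 12 x^{2} - 12 x - 4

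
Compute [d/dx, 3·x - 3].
3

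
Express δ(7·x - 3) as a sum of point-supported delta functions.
\frac{\delta(x - 3/7)}{7}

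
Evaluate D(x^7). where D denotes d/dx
7 x^{6}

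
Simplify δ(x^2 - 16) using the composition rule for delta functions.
\frac{\delta(x - 4) + \delta(x + 4)}{8}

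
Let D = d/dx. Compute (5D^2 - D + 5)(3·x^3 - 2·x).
15 x^{3} - 9 x^{2} + 80 x + 2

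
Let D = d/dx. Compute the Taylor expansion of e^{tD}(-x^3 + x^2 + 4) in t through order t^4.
- t^{3} - t^{2} \left(3 x - 1\right) - t x \left(3 x - 2\right) - x^{3} + x^{2} + 4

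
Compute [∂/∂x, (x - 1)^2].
2 x - 2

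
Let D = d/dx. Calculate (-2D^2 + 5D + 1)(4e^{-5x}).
- 296 e^{- 5 x}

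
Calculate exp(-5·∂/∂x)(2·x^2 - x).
2 x^{2} - 21 x + 55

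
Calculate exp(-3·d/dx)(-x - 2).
1 - x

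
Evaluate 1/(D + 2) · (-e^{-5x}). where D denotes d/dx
\frac{e^{- 5 x}}{3}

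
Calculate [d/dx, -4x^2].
- 8 x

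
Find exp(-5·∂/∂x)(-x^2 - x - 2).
- x^{2} + 9 x - 22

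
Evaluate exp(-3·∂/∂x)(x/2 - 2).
\frac{x}{2} - \frac{7}{2}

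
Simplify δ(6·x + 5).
\frac{\delta(x + 5/6)}{6}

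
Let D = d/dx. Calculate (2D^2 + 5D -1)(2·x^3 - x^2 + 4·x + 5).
- 2 x^{3} + 31 x^{2} + 10 x + 11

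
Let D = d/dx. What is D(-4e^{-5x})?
20 e^{- 5 x}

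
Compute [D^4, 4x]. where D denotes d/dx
16D^{3}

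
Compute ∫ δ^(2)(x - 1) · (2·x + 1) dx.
0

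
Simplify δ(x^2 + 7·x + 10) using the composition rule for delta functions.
\frac{\delta(x + 5) + \delta(x + 2)}{3}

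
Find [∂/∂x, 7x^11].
77 x^{10}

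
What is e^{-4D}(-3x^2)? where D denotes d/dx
- 3 x^{2} + 24 x - 48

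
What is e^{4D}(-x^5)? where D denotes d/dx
- x^{5} - 20 x^{4} - 160 x^{3} - 640 x^{2} - 1280 x - 1024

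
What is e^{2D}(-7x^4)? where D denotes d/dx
- 7 x^{4} - 56 x^{3} - 168 x^{2} - 224 x - 112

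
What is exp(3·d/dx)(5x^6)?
5 x^{6} + 90 x^{5} + 675 x^{4} + 2700 x^{3} + 6075 x^{2} + 7290 x + 3645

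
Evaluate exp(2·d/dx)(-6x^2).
- 6 x^{2} - 24 x - 24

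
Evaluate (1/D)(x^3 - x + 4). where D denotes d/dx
\frac{x^{4}}{4} - \frac{x^{2}}{2} + 4 x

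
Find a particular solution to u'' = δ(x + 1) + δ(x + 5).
\frac{|x + 1|}{2} + \frac{|x + 5|}{2}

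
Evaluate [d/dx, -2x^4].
- 8 x^{3}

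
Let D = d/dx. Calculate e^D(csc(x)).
\csc{\left(x + 1 \right)}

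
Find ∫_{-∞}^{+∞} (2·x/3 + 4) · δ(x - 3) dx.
6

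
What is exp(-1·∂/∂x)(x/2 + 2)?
\frac{x}{2} + \frac{3}{2}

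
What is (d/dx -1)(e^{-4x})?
- 5 e^{- 4 x}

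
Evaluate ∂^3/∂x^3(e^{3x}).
27 e^{3 x}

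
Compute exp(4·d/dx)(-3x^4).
- 3 x^{4} - 48 x^{3} - 288 x^{2} - 768 x - 768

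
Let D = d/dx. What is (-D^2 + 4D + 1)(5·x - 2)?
5 x + 18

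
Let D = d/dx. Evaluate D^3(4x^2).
0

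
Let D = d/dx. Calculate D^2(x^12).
132 x^{10}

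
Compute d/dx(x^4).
4 x^{3}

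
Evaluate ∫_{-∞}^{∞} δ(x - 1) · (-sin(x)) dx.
- \sin{\left(1 \right)}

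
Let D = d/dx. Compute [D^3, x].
3D^{2}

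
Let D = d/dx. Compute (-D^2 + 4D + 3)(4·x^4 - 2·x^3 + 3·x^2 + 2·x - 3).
12 x^{4} + 58 x^{3} - 63 x^{2} + 42 x - 7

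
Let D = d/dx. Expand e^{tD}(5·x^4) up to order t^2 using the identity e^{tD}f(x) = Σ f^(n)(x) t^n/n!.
5 x^{2} \left(6 t^{2} + 4 t x + x^{2}\right)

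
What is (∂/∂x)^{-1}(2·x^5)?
\frac{x^{6}}{3}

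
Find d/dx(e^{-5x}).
- 5 e^{- 5 x}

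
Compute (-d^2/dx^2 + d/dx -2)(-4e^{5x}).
88 e^{5 x}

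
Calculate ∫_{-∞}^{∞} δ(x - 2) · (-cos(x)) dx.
- \cos{\left(2 \right)}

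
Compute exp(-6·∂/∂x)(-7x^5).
- 7 x^{5} + 210 x^{4} - 2520 x^{3} + 15120 x^{2} - 45360 x + 54432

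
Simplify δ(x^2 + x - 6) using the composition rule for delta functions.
\frac{\delta(x + 3) + \delta(x - 2)}{5}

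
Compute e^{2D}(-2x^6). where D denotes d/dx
- 2 x^{6} - 24 x^{5} - 120 x^{4} - 320 x^{3} - 480 x^{2} - 384 x - 128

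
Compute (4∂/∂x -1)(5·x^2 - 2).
- 5 x^{2} + 40 x + 2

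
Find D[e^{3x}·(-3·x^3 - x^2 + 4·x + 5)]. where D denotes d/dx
\left(- 9 x^{3} - 12 x^{2} + 10 x + 19\right) e^{3 x}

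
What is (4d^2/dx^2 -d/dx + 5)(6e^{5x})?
600 e^{5 x}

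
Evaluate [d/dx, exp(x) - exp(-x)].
2 \cosh{\left(x \right)}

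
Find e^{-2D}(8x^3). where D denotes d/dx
8 x^{3} - 48 x^{2} + 96 x - 64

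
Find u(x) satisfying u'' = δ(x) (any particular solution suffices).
\frac{|x|}{2}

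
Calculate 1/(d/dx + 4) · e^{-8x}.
- \frac{e^{- 8 x}}{4}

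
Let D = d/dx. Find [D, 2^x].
2^{x} \log{\left(2 \right)}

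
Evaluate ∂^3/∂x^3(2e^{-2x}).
- 16 e^{- 2 x}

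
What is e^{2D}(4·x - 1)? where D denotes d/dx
4 x + 7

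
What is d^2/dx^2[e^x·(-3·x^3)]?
- 3 x \left(x^{2} + 6 x + 6\right) e^{x}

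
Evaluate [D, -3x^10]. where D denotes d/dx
- 30 x^{9}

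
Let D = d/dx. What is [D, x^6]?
6 x^{5}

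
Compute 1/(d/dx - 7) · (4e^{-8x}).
- \frac{4 e^{- 8 x}}{15}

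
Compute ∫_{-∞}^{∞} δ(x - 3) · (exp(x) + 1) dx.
1 + e^{3}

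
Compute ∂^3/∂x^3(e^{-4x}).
- 64 e^{- 4 x}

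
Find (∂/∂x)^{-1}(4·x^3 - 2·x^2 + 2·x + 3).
x^{4} - \frac{2 x^{3}}{3} + x^{2} + 3 x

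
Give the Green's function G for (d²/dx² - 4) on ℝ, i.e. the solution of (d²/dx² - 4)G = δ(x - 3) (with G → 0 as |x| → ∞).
-\frac{e^{-2|x - 3|}}{4}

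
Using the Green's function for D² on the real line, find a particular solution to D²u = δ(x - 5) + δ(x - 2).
\frac{|x - 5|}{2} + \frac{|x - 2|}{2}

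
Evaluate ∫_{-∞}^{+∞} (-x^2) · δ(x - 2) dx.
-4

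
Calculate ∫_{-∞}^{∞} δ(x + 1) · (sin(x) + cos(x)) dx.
- \sin{\left(1 \right)} + \cos{\left(1 \right)}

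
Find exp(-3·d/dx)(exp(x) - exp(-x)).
- e^{3 - x} + e^{x - 3}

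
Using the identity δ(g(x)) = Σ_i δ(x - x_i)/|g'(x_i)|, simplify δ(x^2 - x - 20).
\frac{\delta(x - 5) + \delta(x + 4)}{9}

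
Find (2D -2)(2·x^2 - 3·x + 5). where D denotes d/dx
- 4 x^{2} + 14 x - 16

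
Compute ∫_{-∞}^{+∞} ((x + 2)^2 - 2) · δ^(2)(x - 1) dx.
2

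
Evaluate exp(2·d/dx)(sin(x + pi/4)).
\sin{\left(x + \frac{\pi}{4} + 2 \right)}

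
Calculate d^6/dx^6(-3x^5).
0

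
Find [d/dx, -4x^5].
- 20 x^{4}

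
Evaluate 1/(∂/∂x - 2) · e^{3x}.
e^{3 x}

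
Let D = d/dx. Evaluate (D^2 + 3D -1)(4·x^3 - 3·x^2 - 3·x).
- 4 x^{3} + 39 x^{2} + 9 x - 15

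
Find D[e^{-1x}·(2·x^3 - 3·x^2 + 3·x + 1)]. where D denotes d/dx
\left(- 2 x^{3} + 9 x^{2} - 9 x + 2\right) e^{- x}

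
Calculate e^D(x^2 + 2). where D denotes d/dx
x^{2} + 2 x + 3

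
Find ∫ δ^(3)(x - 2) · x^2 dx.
0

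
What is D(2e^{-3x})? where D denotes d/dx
- 6 e^{- 3 x}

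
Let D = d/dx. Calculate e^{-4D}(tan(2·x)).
\tan{\left(2 x - 8 \right)}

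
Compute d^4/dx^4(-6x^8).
- 10080 x^{4}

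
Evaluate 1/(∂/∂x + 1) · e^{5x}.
\frac{e^{5 x}}{6}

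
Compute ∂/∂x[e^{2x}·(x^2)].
2 x \left(x + 1\right) e^{2 x}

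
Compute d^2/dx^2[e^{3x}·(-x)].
\left(- 9 x - 6\right) e^{3 x}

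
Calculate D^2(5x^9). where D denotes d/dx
360 x^{7}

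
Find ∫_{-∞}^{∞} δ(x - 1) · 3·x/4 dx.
\frac{3}{4}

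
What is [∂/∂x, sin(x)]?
\cos{\left(x \right)}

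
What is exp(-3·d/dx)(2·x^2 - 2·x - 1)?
2 x^{2} - 14 x + 23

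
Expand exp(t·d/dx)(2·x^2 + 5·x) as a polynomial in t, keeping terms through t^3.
2 t^{2} + t \left(4 x + 5\right) + 2 x^{2} + 5 x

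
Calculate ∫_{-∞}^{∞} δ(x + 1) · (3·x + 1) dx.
-2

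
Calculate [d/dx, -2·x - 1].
-2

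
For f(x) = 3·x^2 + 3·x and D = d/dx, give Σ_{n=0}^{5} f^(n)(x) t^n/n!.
3 t^{2} + 3 t \left(2 x + 1\right) + 3 x^{2} + 3 x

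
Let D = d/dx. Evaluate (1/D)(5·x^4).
x^{5}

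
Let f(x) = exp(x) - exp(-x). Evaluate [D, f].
2 \cosh{\left(x \right)}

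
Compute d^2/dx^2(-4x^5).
- 80 x^{3}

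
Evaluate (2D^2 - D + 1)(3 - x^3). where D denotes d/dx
- x^{3} + 3 x^{2} - 12 x + 3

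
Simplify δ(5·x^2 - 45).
\frac{\delta(x - 3) + \delta(x + 3)}{30}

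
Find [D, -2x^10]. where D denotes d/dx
- 20 x^{9}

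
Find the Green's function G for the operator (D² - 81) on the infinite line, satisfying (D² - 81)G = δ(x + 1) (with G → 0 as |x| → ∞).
-\frac{e^{-9|x + 1|}}{18}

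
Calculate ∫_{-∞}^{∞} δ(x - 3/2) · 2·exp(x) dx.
2 e^{\frac{3}{2}}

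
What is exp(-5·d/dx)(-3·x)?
15 - 3 x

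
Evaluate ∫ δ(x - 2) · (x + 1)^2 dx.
9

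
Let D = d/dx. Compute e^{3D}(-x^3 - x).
- x^{3} - 9 x^{2} - 28 x - 30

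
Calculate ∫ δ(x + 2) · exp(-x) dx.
e^{2}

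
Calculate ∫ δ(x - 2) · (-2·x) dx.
-4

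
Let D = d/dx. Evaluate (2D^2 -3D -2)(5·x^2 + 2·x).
- 10 x^{2} - 34 x + 14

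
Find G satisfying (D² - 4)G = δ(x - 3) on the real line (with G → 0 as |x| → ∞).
-\frac{e^{-2|x - 3|}}{4}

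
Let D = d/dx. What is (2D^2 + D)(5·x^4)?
20 x^{2} \left(x + 6\right)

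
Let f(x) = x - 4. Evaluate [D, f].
1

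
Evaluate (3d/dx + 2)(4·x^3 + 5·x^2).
2 x \left(4 x^{2} + 23 x + 15\right)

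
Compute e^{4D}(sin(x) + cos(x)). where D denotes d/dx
\sqrt{2} \sin{\left(x + \frac{\pi}{4} + 4 \right)}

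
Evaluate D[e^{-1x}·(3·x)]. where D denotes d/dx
3 \left(1 - x\right) e^{- x}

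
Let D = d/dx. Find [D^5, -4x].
-20D^{4}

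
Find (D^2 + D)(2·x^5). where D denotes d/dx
10 x^{3} \left(x + 4\right)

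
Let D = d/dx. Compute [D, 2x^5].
10 x^{4}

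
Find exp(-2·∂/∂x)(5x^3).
5 x^{3} - 30 x^{2} + 60 x - 40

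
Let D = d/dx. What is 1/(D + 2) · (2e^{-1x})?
2 e^{- x}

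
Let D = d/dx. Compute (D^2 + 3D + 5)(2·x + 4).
10 x + 26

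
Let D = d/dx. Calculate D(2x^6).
12 x^{5}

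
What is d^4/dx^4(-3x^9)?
- 9072 x^{5}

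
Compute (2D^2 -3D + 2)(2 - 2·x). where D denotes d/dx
10 - 4 x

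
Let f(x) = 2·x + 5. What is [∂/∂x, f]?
2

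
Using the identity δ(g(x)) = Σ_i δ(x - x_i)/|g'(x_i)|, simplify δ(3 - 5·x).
\frac{\delta(x - 3/5)}{5}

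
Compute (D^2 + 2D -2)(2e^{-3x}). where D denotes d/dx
2 e^{- 3 x}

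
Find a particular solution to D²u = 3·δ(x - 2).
\frac{3|x - 2|}{2}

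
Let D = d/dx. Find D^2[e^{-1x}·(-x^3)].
x \left(- x^{2} + 6 x - 6\right) e^{- x}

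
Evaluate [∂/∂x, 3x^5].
15 x^{4}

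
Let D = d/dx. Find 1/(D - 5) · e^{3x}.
- \frac{e^{3 x}}{2}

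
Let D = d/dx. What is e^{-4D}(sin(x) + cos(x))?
\sqrt{2} \cos{\left(- x + \frac{\pi}{4} + 4 \right)}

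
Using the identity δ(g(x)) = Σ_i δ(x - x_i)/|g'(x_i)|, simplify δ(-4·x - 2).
\frac{\delta(x + 1/2)}{4}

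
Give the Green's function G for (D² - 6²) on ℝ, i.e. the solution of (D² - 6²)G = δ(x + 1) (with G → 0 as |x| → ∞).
-\frac{e^{-6|x + 1|}}{12}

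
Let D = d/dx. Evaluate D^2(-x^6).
- 30 x^{4}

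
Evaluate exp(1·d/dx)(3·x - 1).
3 x + 2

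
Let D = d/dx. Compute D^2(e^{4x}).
16 e^{4 x}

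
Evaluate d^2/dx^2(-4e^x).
- 4 e^{x}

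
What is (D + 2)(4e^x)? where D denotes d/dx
12 e^{x}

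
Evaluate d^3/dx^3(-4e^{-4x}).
256 e^{- 4 x}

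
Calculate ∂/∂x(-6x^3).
- 18 x^{2}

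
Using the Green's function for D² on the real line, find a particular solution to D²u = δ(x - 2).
\frac{|x - 2|}{2}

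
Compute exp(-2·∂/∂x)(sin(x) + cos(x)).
\sqrt{2} \cos{\left(- x + \frac{\pi}{4} + 2 \right)}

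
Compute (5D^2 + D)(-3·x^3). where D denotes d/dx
9 x \left(- x - 10\right)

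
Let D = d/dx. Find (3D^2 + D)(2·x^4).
8 x^{2} \left(x + 9\right)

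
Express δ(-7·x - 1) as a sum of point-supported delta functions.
\frac{\delta(x + 1/7)}{7}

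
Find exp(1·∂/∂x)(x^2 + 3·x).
x^{2} + 5 x + 4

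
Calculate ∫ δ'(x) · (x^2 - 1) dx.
0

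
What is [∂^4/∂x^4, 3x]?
12\frac{d^{3}}{dx^{3}}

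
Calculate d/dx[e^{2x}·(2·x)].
\left(4 x + 2\right) e^{2 x}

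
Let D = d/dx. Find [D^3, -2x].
-6D^{2}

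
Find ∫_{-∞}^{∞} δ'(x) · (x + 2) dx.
-1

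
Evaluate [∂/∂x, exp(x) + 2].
e^{x}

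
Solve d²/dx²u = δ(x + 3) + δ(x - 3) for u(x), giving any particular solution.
\frac{|x + 3|}{2} + \frac{|x - 3|}{2}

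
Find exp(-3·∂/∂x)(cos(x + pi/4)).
\cos{\left(x - 3 + \frac{\pi}{4} \right)}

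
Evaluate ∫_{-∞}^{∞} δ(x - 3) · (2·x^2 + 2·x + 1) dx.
25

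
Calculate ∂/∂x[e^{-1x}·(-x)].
\left(x - 1\right) e^{- x}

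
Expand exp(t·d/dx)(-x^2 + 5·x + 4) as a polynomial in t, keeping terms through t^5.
- t^{2} - t \left(2 x - 5\right) - x^{2} + 5 x + 4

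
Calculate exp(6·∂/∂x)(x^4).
x^{4} + 24 x^{3} + 216 x^{2} + 864 x + 1296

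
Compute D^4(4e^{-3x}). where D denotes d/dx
324 e^{- 3 x}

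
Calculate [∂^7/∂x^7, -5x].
-35\frac{d^{6}}{dx^{6}}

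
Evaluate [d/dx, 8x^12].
96 x^{11}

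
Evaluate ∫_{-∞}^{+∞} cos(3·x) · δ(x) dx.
1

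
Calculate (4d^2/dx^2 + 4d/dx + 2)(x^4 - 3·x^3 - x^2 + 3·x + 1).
2 x^{4} + 10 x^{3} + 10 x^{2} - 74 x + 6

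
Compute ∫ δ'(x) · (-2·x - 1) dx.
2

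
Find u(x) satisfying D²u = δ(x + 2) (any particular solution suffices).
\frac{|x + 2|}{2}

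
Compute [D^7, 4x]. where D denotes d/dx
28D^{6}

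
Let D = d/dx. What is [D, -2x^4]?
- 8 x^{3}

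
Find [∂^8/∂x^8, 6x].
48\frac{d^{7}}{dx^{7}}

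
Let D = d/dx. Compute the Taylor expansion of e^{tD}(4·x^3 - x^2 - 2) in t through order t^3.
4 t^{3} + t^{2} \left(12 x - 1\right) + 2 t x \left(6 x - 1\right) + 4 x^{3} - x^{2} - 2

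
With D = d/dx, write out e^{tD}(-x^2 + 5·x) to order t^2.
- t^{2} - t \left(2 x - 5\right) - x^{2} + 5 x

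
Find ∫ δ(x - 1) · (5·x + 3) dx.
8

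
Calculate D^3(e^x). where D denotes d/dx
e^{x}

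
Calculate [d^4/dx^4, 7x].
28\frac{d^{3}}{dx^{3}}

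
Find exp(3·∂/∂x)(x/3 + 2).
\frac{x}{3} + 3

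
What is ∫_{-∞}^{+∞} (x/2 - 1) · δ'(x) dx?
- \frac{1}{2}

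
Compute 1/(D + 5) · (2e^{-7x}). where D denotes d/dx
- e^{- 7 x}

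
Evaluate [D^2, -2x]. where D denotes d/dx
-4D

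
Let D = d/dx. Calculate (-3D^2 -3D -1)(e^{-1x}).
- e^{- x}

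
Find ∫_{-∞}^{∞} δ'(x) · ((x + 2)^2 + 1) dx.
-4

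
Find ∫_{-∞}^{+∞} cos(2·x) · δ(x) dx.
1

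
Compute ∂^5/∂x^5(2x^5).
240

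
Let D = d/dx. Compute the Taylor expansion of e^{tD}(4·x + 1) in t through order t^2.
4 t + 4 x + 1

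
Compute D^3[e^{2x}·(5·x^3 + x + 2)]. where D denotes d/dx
\left(40 x^{3} + 180 x^{2} + 188 x + 58\right) e^{2 x}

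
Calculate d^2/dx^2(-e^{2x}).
- 4 e^{2 x}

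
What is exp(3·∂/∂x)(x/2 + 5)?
\frac{x}{2} + \frac{13}{2}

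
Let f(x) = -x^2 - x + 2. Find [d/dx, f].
- 2 x - 1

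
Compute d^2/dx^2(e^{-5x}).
25 e^{- 5 x}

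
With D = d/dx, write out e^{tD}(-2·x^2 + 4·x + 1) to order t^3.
- 2 t^{2} - 4 t \left(x - 1\right) - 2 x^{2} + 4 x + 1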